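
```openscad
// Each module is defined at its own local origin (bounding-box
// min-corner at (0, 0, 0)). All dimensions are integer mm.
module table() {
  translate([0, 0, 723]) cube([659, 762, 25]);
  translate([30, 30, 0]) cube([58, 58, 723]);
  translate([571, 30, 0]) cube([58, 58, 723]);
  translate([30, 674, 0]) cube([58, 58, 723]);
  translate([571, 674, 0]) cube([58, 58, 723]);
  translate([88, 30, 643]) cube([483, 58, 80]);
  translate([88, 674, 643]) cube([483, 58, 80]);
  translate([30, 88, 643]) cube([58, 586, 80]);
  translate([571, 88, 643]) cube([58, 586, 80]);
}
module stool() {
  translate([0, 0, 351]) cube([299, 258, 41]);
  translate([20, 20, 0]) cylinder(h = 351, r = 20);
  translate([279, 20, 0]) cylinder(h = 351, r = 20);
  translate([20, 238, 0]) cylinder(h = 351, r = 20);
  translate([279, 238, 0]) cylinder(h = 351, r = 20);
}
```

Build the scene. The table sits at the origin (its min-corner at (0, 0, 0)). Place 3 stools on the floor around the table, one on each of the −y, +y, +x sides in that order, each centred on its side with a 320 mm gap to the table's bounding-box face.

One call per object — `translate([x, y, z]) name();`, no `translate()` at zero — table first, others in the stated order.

table();
translate([180, -578, 0]) stool();
translate([180, 1082, 0]) stool();
translate([979, 252, 0]) stool();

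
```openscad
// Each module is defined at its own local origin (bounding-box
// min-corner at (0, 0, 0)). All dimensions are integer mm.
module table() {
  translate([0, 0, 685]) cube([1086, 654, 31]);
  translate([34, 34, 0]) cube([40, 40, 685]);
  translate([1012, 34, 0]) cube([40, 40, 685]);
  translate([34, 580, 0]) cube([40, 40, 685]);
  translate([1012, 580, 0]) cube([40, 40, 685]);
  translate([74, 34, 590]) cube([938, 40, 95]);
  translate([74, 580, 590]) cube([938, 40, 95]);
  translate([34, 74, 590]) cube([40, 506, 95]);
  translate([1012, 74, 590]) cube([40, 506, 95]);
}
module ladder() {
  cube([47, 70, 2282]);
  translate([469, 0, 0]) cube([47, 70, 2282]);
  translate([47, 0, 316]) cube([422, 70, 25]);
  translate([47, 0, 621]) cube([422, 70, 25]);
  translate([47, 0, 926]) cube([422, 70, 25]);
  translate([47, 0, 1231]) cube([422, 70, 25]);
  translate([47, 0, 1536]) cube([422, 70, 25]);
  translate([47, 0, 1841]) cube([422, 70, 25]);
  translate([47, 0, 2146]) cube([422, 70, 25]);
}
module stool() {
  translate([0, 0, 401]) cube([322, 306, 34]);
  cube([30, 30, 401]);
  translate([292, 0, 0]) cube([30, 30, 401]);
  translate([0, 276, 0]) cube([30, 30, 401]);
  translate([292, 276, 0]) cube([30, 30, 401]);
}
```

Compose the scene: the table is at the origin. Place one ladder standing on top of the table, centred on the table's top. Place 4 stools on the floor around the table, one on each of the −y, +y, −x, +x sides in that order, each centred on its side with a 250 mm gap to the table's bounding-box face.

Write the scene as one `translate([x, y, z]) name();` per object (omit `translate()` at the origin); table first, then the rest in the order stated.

table();
translate([285, 292, 716]) ladder();
translate([382, -556, 0]) stool();
translate([382, 904, 0]) stool();
translate([-572, 174, 0]) stool();
translate([1336, 174, 0]) stool();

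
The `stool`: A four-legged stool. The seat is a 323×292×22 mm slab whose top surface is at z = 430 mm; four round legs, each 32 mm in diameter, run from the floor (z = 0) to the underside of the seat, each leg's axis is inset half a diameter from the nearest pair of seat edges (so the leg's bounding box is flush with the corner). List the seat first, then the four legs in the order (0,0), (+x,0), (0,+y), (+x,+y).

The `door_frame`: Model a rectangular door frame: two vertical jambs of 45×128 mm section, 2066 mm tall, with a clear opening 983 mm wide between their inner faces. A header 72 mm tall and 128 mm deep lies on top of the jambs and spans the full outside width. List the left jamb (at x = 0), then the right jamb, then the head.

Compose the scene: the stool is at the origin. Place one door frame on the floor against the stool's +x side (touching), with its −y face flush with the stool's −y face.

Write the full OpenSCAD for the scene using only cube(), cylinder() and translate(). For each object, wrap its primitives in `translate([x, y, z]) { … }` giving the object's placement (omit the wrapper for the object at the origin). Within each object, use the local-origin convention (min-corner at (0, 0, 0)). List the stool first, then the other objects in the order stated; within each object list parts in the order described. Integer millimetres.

translate([0, 0, 408]) cube([323, 292, 22]);
translate([16, 16, 0]) cylinder(h = 408, r = 16);
translate([307, 16, 0]) cylinder(h = 408, r = 16);
translate([16, 276, 0]) cylinder(h = 408, r = 16);
translate([307, 276, 0]) cylinder(h = 408, r = 16);
translate([323, 0, 0]) {
  cube([45, 128, 2066]);
  translate([1028, 0, 0]) cube([45, 128, 2066]);
  translate([0, 0, 2066]) cube([1073, 128, 72]);
}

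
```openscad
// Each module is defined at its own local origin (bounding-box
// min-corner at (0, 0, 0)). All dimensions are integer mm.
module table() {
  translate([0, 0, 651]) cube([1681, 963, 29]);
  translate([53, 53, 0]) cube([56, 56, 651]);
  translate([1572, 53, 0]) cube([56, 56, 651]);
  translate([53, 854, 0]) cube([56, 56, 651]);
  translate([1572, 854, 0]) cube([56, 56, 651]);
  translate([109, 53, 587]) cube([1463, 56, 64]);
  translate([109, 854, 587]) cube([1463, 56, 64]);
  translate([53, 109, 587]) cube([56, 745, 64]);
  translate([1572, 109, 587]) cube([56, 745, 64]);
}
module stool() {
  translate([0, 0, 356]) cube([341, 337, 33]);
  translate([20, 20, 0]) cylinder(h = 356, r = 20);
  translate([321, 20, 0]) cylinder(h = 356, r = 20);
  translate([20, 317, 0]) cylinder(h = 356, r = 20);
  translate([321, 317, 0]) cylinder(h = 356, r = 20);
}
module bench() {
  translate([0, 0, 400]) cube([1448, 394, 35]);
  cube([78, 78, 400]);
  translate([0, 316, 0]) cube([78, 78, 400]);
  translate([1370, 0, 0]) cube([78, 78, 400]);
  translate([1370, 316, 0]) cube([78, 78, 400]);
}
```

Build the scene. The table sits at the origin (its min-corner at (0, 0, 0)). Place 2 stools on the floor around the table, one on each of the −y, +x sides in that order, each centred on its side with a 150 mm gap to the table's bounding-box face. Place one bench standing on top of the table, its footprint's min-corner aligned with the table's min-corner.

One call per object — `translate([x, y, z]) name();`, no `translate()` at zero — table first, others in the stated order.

table();
translate([670, -487, 0]) stool();
translate([1831, 313, 0]) stool();
translate([0, 0, 680]) bench();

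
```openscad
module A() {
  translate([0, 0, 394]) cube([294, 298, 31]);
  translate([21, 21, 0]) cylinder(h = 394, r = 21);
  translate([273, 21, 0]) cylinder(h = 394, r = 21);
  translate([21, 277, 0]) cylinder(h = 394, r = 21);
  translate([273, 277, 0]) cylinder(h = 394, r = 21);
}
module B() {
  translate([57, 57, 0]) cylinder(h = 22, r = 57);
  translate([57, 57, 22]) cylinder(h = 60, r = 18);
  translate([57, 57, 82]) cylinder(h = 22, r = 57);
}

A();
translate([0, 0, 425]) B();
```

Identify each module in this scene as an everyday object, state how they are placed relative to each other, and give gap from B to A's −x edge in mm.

A is a stool. B is a spool. The spool is on top of the stool. The gap from the spool to the stool's −x edge is 0 mm.

The spool's min-x is at 0; the stool's min-x is 0; gap = 0 mm.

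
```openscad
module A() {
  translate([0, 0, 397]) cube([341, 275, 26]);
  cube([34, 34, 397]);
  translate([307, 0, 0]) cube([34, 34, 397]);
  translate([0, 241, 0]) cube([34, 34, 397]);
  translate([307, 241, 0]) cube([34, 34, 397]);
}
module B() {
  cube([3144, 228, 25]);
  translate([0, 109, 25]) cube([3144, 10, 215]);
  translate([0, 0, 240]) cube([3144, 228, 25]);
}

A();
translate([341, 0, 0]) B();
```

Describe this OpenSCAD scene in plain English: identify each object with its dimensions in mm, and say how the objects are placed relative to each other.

A is a four-legged stool. The seat is 341×275 mm, 26 mm thick, top at z = 423 mm. It stands on four square legs, each 34×34 mm in cross-section, from z = 0 to the seat underside, each flush with a corner of the seat.

B is an I-beam lying along x, 3144 mm long. Overall section height 265 mm. Two flanges 228 mm wide (y) and 25 mm thick, one on the floor and one at the top; a web 10 mm thick runs between them, centred on the flange width.

The I-beam is against the stool's +x side, with their −y faces flush.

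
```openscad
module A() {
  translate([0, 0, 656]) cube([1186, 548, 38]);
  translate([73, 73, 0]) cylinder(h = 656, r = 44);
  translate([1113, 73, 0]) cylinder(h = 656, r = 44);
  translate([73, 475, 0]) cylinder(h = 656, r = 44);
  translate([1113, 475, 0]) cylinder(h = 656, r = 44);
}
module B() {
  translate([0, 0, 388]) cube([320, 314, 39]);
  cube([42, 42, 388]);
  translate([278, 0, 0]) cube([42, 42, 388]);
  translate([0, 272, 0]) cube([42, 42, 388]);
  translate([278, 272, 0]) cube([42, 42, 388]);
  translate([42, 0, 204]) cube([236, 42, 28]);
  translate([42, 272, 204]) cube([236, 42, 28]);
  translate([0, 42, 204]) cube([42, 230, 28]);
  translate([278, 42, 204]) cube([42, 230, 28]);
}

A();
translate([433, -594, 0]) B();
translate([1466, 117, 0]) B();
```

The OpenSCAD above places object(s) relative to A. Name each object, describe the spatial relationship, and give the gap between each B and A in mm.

Each stool's nearest face is 280 mm from the table's bounding box.

A is a table. B is a stool. Two stools sit around the table at the −y, +x sides. The gap between each stool and the table is 280 mm.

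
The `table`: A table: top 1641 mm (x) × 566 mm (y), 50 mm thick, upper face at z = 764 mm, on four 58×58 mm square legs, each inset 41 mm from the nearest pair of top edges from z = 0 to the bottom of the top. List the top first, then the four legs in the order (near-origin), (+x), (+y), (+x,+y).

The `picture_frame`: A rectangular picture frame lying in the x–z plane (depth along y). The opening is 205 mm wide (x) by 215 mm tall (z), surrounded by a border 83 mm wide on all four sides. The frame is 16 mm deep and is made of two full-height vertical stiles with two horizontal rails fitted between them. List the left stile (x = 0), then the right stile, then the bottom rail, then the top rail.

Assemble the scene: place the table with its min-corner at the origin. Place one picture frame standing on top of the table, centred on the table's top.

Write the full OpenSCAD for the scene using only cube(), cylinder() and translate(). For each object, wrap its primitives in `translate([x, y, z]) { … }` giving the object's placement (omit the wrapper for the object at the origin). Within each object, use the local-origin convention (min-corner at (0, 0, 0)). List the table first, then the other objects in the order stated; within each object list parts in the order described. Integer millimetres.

translate([0, 0, 714]) cube([1641, 566, 50]);
translate([41, 41, 0]) cube([58, 58, 714]);
translate([1542, 41, 0]) cube([58, 58, 714]);
translate([41, 467, 0]) cube([58, 58, 714]);
translate([1542, 467, 0]) cube([58, 58, 714]);
translate([635, 275, 764]) {
  cube([83, 16, 381]);
  translate([288, 0, 0]) cube([83, 16, 381]);
  translate([83, 0, 0]) cube([205, 16, 83]);
  translate([83, 0, 298]) cube([205, 16, 83]);
}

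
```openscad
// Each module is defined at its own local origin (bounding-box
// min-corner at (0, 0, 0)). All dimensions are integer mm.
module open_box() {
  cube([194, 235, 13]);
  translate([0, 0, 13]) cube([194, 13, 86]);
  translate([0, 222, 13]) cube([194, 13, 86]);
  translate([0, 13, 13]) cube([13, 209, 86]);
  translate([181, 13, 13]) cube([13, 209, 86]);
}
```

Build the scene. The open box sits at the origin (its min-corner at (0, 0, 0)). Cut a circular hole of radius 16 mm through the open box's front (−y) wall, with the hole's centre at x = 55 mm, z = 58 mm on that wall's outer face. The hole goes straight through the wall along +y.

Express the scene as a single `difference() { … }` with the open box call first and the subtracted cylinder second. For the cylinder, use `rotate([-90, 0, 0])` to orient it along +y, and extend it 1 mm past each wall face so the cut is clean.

difference() {
  open_box();
  translate([55, -1, 58]) rotate([-90, 0, 0]) cylinder(h = 15, r = 16);
}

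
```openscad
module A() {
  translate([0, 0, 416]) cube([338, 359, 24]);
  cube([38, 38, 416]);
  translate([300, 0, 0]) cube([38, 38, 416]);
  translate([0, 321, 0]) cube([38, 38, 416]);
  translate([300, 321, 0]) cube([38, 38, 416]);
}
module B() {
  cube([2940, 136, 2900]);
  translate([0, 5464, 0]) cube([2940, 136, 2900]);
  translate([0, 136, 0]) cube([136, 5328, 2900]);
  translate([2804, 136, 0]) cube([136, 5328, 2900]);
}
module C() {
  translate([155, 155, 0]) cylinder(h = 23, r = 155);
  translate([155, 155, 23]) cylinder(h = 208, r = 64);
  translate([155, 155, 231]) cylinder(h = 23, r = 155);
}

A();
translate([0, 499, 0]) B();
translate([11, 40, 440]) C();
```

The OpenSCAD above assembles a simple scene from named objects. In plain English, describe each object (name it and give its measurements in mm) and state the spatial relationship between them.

A is a four-legged stool. The seat is 338×359 mm, 24 mm thick, top at z = 440 mm. It stands on four square legs, each 38×38 mm in cross-section, from z = 0 to the seat underside, each flush with a corner of the seat.

B is the wall frame of a small rectangular building: four walls, each 2900 mm tall and 136 mm thick, enclosing a footprint 2940 mm (x) by 5600 mm (y) outside-to-outside, with no floor or roof. The front and back walls (the −y and +y sides) span the full width; the two side walls fit between them.

C is a spool: two coaxial disc flanges of radius 155 mm and thickness 23 mm, joined by a core cylinder of radius 64 mm and height 208 mm. The lower flange rests on z = 0 and the three cylinders share a vertical axis.

The house frame is on the floor beside the stool on its +y side. The spool is on top of the stool.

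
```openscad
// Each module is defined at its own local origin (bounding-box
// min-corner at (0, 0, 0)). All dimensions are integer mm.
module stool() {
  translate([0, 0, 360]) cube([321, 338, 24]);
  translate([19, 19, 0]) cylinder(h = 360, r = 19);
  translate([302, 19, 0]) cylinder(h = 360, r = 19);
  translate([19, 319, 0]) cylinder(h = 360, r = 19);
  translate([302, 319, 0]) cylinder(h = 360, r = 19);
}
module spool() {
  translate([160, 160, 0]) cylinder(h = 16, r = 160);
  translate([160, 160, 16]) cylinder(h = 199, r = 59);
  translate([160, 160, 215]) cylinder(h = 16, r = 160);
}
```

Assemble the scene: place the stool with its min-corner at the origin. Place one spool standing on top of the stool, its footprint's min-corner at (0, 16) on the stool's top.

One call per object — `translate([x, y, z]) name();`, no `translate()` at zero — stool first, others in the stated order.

stool();
translate([0, 16, 384]) spool();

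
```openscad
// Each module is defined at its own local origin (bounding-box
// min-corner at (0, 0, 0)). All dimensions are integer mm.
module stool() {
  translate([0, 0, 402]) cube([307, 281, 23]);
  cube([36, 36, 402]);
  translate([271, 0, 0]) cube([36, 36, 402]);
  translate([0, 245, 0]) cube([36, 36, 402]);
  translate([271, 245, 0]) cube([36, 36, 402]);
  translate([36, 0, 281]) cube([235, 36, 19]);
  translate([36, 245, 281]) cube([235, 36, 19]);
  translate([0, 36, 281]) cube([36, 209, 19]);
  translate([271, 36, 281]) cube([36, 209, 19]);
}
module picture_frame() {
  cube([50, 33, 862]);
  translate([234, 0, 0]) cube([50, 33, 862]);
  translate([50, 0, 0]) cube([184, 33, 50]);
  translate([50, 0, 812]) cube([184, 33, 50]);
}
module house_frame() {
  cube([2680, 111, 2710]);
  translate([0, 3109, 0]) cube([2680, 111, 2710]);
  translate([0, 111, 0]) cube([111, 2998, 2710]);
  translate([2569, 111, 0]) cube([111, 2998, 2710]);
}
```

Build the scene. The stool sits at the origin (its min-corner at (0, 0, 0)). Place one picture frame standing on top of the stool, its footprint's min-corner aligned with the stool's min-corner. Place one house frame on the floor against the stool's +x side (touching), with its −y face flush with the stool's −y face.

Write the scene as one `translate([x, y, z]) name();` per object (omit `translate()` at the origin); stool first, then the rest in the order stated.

stool();
translate([0, 0, 425]) picture_frame();
translate([307, 0, 0]) house_frame();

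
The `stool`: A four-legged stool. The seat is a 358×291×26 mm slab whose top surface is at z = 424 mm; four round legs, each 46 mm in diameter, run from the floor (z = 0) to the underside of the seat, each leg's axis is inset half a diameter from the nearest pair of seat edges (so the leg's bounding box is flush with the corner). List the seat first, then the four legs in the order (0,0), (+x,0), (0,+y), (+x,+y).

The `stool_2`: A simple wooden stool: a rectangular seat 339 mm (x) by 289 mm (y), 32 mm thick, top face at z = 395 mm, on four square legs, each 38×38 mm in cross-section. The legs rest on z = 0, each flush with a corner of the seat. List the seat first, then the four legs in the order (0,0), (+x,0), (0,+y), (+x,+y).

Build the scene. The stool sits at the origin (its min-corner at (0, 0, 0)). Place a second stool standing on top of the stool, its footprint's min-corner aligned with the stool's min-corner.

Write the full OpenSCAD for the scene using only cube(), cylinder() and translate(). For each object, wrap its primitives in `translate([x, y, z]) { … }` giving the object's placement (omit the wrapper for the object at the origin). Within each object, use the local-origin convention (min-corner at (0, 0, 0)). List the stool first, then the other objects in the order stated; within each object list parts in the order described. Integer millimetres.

translate([0, 0, 398]) cube([358, 291, 26]);
translate([23, 23, 0]) cylinder(h = 398, r = 23);
translate([335, 23, 0]) cylinder(h = 398, r = 23);
translate([23, 268, 0]) cylinder(h = 398, r = 23);
translate([335, 268, 0]) cylinder(h = 398, r = 23);
translate([0, 0, 424]) {
  translate([0, 0, 363]) cube([339, 289, 32]);
  cube([38, 38, 363]);
  translate([301, 0, 0]) cube([38, 38, 363]);
  translate([0, 251, 0]) cube([38, 38, 363]);
  translate([301, 251, 0]) cube([38, 38, 363]);
}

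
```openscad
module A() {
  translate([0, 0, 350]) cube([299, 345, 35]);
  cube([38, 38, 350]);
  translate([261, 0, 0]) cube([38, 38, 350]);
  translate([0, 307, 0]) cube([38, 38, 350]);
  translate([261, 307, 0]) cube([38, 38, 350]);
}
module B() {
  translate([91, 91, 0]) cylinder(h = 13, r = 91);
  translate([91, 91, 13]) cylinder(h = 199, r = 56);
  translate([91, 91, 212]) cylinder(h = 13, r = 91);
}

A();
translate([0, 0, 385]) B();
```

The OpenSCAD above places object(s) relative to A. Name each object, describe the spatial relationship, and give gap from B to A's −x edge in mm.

A is a stool. B is a spool. The spool is on top of the stool. The gap from the spool to the stool's −x edge is 0 mm.

The spool's min-x is at 0; the stool's min-x is 0; gap = 0 mm.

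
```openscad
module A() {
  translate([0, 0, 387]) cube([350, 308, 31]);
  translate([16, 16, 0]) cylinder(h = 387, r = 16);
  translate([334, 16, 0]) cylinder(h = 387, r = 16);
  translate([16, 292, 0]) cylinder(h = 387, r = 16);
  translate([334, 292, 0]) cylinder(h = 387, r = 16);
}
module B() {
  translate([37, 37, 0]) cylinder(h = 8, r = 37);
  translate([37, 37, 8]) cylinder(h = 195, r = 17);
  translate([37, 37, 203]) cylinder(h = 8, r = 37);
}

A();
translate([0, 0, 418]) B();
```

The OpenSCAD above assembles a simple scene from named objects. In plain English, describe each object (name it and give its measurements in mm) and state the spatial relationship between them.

A is a simple wooden stool: a rectangular seat 350 mm (x) by 308 mm (y), 31 mm thick, top face at z = 418 mm, on four round legs, each 32 mm in diameter. The legs rest on z = 0, each leg's axis is inset half a diameter from the nearest pair of seat edges (so the leg's bounding box is flush with the corner).

B is a spool: two coaxial disc flanges of radius 37 mm and thickness 8 mm, joined by a core cylinder of radius 17 mm and height 195 mm. The lower flange rests on z = 0 and the three cylinders share a vertical axis.

The spool is on top of the stool.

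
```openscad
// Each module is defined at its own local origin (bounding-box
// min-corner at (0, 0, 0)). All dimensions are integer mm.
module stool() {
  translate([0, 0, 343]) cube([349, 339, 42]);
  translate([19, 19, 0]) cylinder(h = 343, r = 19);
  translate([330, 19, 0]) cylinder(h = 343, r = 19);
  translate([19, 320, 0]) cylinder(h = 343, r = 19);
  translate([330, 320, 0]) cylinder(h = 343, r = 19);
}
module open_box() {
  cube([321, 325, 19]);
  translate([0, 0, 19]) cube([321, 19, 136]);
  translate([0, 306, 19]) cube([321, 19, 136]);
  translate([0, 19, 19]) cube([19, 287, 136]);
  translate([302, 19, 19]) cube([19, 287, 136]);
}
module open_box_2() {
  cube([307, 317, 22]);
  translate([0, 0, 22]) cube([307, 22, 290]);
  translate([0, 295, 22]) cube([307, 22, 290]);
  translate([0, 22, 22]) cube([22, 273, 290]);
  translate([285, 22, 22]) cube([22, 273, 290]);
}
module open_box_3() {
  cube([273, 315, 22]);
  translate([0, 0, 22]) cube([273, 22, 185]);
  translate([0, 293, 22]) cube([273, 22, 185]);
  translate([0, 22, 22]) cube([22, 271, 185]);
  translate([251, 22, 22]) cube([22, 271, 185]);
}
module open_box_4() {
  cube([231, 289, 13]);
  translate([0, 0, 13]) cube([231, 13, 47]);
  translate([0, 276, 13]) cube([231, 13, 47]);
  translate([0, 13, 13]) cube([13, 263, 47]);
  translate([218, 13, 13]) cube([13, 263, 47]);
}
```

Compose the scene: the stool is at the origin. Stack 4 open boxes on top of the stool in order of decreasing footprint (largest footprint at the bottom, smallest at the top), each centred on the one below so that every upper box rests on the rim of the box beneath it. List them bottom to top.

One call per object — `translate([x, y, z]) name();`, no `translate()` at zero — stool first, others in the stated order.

stool();
translate([14, 7, 385]) open_box();
translate([21, 11, 540]) open_box_2();
translate([38, 12, 852]) open_box_3();
translate([59, 25, 1059]) open_box_4();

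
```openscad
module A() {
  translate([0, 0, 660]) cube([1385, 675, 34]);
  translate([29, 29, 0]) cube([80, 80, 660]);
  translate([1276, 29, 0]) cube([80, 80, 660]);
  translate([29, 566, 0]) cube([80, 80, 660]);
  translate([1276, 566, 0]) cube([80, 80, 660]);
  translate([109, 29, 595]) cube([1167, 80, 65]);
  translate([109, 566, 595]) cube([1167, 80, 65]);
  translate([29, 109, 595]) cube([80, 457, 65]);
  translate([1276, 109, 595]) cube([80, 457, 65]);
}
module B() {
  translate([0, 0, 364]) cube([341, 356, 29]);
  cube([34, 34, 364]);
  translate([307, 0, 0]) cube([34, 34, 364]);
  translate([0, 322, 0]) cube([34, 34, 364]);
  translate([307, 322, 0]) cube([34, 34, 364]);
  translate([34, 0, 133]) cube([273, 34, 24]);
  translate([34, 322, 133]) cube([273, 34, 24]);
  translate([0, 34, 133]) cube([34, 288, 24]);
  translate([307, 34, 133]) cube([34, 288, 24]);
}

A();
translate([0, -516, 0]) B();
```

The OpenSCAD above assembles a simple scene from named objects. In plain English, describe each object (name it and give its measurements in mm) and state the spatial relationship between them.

A is a table with a 1385×675 mm rectangular top, 34 mm thick, top surface at z = 694 mm, supported by four 80×80 mm square legs, each inset 29 mm from the nearest pair of top edges, running from the floor. Four apron rails, 80 mm thick and 65 mm tall, run between adjacent legs with their top edges flush with the underside of the top and their outer faces flush with the legs' outer faces.

B is a four-legged stool. The seat is a 341×356×29 mm slab whose top surface is at z = 393 mm; four square legs, each 34×34 mm in cross-section, run from the floor (z = 0) to the underside of the seat, each flush with a corner of the seat. Four stretchers, 34 mm wide and 24 mm tall, connect adjacent legs with their undersides at z = 133 mm, each running between the inner faces of the legs it joins and aligned with the legs' outer faces on the other axis.

The stool is on the floor beside the table on its −y side.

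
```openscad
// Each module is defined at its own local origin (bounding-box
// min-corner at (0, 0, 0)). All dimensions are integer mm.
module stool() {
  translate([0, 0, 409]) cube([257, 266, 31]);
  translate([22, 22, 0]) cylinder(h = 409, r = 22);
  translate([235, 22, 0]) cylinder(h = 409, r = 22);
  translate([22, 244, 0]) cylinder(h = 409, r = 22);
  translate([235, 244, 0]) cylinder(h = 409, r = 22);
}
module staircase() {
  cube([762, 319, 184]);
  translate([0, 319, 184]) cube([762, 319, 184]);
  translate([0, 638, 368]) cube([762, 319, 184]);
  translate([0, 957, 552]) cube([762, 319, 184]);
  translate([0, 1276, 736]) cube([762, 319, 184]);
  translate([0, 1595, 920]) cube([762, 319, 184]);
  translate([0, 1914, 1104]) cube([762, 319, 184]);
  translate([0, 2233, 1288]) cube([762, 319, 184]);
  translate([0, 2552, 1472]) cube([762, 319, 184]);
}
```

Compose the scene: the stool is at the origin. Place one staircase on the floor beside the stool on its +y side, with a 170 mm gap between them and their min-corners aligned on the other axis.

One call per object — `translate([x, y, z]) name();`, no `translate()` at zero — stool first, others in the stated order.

stool();
translate([0, 436, 0]) staircase();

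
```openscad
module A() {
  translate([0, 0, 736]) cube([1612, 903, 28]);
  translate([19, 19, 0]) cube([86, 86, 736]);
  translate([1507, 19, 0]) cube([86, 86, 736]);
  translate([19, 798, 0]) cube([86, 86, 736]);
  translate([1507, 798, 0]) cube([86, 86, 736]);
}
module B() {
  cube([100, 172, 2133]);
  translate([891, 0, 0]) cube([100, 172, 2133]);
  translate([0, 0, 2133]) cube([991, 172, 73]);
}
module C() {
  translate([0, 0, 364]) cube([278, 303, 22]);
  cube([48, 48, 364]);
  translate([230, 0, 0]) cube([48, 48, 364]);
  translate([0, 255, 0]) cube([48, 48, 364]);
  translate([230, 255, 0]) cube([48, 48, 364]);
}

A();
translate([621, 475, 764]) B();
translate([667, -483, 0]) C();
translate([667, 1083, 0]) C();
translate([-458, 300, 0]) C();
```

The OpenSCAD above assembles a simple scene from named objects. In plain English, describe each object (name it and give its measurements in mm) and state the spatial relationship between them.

A is a table: top 1612 mm (x) × 903 mm (y), 28 mm thick, upper face at z = 764 mm, on four 86×86 mm square legs, each inset 19 mm from the nearest pair of top edges, running from z = 0 to the bottom of the top.

B is a door frame. The clear opening is 791 mm wide and 2133 mm high. Two 100 mm wide jambs, 172 mm deep, stand either side of the opening from the floor to the top of the opening. A 73 mm thick head sits across the top of both jambs, spanning the full outside width of the frame.

C is a four-legged stool. The seat is a 278×303×22 mm slab whose top surface is at z = 386 mm; four square legs, each 48×48 mm in cross-section, run from the floor (z = 0) to the underside of the seat, each flush with a corner of the seat.

The door frame is on top of the table. Three stools sit around the table at the −y, +y, −x sides.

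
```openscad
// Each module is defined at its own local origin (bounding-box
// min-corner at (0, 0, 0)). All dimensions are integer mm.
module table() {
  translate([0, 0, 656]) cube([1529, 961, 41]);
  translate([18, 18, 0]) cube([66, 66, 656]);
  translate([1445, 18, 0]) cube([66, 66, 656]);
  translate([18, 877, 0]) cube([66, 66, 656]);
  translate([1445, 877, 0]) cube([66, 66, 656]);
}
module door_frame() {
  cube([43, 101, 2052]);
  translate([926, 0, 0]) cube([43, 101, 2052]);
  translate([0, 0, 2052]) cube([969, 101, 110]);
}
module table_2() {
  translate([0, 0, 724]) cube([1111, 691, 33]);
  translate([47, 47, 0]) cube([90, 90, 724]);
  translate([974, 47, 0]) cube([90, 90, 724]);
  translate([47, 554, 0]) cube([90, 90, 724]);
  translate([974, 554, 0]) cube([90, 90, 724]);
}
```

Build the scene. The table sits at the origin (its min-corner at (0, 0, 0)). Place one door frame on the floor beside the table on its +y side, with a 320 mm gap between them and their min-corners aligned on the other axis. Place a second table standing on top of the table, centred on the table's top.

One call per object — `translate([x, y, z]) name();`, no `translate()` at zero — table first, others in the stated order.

table();
translate([0, 1281, 0]) door_frame();
translate([209, 135, 697]) table_2();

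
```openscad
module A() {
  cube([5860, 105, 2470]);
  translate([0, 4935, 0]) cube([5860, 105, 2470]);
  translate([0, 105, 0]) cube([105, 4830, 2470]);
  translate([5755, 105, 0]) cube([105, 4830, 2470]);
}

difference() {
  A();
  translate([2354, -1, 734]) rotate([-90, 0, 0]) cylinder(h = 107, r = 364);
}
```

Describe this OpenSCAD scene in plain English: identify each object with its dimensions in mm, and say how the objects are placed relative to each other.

A is a box-shaped house frame (walls only): outside footprint 5860×5040 mm, wall height 2470 mm, wall thickness 105 mm. The two y-facing walls run the full x-width; the two x-facing walls fit between the inner faces of the y-facing walls.

The house frame has a circular hole of radius 364 mm through its front wall, centred at (x = 2354, z = 734).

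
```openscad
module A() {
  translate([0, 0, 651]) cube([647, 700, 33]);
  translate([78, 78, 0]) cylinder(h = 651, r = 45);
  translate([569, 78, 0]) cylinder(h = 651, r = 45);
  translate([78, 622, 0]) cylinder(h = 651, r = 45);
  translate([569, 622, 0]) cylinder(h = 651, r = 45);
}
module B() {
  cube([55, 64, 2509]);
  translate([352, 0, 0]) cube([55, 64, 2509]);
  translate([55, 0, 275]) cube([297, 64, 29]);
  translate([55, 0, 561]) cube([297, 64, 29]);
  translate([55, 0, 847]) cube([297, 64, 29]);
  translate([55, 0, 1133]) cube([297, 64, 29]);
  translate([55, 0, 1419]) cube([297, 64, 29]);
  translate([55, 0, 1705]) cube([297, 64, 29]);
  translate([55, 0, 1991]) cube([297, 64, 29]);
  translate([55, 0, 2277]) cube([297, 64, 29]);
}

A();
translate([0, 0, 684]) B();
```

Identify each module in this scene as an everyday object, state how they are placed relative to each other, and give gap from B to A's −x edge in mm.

A is a table. B is a ladder. The ladder is on top of the table. The gap from the ladder to the table's −x edge is 0 mm.

The ladder's min-x is at 0; the table's min-x is 0; gap = 0 mm.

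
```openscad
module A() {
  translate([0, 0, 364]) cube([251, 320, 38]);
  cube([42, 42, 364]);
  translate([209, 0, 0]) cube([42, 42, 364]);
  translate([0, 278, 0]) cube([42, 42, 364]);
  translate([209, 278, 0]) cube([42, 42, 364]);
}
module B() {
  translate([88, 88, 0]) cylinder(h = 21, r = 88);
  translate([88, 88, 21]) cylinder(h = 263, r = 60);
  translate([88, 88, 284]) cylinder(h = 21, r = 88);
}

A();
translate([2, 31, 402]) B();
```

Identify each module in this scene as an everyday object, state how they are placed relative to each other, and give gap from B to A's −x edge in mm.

A is a stool. B is a spool. The spool is on top of the stool. The gap from the spool to the stool's −x edge is 2 mm.

The spool's min-x is at 2; the stool's min-x is 0; gap = 2 mm.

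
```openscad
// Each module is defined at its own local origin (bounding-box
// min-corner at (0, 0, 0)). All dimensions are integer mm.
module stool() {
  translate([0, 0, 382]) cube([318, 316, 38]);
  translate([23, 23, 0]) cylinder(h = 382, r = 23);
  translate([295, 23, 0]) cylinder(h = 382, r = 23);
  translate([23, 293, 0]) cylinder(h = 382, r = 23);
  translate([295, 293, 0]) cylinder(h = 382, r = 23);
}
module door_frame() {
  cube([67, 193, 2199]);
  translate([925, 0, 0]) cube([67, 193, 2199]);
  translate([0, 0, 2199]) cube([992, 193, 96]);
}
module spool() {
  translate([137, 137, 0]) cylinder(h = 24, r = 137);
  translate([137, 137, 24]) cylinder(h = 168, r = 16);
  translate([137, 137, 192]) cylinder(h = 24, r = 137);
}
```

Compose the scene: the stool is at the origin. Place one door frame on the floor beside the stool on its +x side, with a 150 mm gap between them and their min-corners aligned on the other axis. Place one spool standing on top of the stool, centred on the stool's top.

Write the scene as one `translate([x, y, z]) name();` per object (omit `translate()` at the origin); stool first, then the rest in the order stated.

stool();
translate([468, 0, 0]) door_frame();
translate([22, 21, 420]) spool();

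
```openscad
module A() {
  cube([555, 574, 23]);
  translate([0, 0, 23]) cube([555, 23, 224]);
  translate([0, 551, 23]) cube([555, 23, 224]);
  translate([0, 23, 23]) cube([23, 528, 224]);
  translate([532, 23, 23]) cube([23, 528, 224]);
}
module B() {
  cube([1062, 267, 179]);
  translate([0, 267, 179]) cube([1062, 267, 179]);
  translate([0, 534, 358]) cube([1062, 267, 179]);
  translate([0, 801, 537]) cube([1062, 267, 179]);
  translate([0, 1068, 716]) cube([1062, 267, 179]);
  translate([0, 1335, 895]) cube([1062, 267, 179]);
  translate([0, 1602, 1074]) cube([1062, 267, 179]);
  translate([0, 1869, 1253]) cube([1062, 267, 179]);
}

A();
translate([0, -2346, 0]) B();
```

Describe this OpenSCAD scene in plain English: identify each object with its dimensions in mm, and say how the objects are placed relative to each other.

A is an open-topped rectangular box: outside dimensions 555×574×247 mm, with a uniform wall and base thickness of 23 mm. The base is a full 555×574 slab on the floor; four walls sit on top of the base. The front and back walls (the −y and +y sides) span the full width; the two side walls fit between them.

B is a straight staircase of 8 solid steps. Each step is 1062 mm wide (x), 267 mm deep (y, the going) and 179 mm tall (the rise). The first step rests on the floor; each subsequent step sits one going further in +y and one rise higher in +z, directly behind and above the previous step with no overlap.

The staircase is on the floor beside the open box on its −y side.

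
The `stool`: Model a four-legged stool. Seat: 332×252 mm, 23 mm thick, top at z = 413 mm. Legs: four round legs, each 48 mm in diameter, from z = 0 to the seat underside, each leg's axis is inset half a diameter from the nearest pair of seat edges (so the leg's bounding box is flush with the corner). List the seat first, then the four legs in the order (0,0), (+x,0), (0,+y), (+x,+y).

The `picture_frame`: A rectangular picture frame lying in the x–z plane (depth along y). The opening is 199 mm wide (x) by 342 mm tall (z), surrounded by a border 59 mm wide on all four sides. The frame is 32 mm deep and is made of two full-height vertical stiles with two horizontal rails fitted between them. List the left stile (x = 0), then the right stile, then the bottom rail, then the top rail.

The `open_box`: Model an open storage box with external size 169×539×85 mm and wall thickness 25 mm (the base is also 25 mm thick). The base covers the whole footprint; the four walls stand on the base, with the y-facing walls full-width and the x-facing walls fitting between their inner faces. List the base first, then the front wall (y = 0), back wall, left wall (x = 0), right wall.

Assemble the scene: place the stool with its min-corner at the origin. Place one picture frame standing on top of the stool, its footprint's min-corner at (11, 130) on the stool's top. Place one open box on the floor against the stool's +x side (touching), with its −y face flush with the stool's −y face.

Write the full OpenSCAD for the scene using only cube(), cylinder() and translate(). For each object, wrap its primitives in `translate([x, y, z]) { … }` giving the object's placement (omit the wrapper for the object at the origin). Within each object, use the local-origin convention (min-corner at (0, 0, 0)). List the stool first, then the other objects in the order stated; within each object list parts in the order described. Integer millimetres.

translate([0, 0, 390]) cube([332, 252, 23]);
translate([24, 24, 0]) cylinder(h = 390, r = 24);
translate([308, 24, 0]) cylinder(h = 390, r = 24);
translate([24, 228, 0]) cylinder(h = 390, r = 24);
translate([308, 228, 0]) cylinder(h = 390, r = 24);
translate([11, 130, 413]) {
  cube([59, 32, 460]);
  translate([258, 0, 0]) cube([59, 32, 460]);
  translate([59, 0, 0]) cube([199, 32, 59]);
  translate([59, 0, 401]) cube([199, 32, 59]);
}
translate([332, 0, 0]) {
  cube([169, 539, 25]);
  translate([0, 0, 25]) cube([169, 25, 60]);
  translate([0, 514, 25]) cube([169, 25, 60]);
  translate([0, 25, 25]) cube([25, 489, 60]);
  translate([144, 25, 25]) cube([25, 489, 60]);
}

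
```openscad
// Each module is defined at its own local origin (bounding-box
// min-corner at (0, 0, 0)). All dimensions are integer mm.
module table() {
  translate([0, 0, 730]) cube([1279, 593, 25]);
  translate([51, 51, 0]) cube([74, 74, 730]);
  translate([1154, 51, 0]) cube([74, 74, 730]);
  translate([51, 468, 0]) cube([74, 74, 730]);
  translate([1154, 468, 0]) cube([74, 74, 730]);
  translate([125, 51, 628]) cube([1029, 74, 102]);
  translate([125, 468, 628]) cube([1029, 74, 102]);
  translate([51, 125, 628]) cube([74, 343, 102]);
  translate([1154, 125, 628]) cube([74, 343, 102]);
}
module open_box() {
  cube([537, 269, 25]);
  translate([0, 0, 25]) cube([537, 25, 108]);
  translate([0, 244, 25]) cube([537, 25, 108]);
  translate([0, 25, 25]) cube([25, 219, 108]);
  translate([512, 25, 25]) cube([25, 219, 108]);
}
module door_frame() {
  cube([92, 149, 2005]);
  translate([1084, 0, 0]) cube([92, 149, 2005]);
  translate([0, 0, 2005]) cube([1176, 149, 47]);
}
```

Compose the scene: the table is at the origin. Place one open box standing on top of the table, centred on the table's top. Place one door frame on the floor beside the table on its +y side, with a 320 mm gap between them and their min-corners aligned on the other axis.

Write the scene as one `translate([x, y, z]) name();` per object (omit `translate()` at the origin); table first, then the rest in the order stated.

table();
translate([371, 162, 755]) open_box();
translate([0, 913, 0]) door_frame();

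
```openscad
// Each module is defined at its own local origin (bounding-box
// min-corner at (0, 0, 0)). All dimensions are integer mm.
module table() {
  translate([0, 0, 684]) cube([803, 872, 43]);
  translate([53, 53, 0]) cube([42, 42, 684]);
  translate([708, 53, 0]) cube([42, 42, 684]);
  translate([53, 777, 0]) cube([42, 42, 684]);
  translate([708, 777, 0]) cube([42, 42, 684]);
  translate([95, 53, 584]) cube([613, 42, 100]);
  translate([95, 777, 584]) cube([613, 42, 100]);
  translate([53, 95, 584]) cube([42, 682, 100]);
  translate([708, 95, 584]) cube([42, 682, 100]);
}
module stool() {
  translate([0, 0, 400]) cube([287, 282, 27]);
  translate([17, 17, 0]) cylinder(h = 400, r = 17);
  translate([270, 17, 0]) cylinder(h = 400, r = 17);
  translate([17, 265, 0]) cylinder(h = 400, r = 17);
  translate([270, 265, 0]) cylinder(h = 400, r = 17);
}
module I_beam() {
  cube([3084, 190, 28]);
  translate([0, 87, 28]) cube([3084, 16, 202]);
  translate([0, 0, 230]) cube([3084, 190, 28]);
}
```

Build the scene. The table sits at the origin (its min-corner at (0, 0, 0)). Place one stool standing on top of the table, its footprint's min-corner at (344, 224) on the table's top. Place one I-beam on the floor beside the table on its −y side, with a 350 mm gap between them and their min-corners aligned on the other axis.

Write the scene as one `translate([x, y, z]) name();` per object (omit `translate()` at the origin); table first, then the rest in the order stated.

table();
translate([344, 224, 727]) stool();
translate([0, -540, 0]) I_beam();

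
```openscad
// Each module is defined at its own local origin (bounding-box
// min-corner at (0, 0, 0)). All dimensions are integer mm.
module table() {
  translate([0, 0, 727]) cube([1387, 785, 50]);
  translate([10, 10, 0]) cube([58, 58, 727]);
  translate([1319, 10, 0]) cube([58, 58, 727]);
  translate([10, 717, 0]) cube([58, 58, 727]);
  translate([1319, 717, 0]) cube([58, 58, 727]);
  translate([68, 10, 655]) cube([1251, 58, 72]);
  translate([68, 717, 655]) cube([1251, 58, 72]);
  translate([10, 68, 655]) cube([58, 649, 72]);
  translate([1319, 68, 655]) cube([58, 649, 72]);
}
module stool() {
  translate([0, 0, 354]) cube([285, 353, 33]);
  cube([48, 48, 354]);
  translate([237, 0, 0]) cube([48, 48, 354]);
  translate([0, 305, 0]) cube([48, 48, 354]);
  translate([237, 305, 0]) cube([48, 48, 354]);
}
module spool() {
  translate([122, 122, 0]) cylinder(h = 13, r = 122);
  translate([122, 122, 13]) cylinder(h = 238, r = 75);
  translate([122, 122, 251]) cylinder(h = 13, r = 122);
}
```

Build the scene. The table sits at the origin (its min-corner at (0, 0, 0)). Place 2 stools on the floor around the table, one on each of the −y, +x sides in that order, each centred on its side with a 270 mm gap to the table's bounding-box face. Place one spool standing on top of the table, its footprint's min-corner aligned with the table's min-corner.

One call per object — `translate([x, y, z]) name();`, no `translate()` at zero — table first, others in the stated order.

table();
translate([551, -623, 0]) stool();
translate([1657, 216, 0]) stool();
translate([0, 0, 777]) spool();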